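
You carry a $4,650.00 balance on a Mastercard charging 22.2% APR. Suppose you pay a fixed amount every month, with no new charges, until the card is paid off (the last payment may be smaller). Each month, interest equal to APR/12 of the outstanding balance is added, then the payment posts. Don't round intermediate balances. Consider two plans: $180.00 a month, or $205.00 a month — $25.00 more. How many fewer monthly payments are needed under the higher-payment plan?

Monthly rate r = 22.2%/12 = 1.85% = 0.0185.
At $180.00/mo: n = ⌈−ln(1 − rB₀/P)/ln(1+r)⌉ = 36 payments (last $82.35); total interest = total paid − $4,650.00 = $1,732.35.
At $205.00/mo: 30 payments (last $140.19); total interest $1,435.19.
Payments saved = 36 − 30 = 6.

6 fewer payments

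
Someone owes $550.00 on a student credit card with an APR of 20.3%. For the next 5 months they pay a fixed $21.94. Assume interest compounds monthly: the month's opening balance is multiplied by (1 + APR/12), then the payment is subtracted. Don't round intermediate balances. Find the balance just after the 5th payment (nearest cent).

$484.65

Monthly rate r = 20.3%/12 = 1.69167% = 0.0169167.
Each month: B ← B·(1+r) − $21.94.
Month 1: interest $9.30; balance after payment $537.36.
Month 2: interest $9.09; balance after payment $524.51.
Month 3: interest $8.87; balance after payment $511.45.
Month 4: interest $8.65; balance after payment $498.16.
Month 5: interest $8.43; balance after payment $484.65.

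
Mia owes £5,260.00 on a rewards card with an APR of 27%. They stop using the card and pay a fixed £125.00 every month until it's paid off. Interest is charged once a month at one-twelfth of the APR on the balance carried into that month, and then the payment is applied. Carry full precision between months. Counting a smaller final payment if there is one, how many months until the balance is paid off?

Monthly rate r = 27%/12 = 2.25% = 0.0225.
Recurrence: B ← B·(1+r) − £125.00.
Month 1: interest £118.35; balance after payment £5,253.35.
Month 2: interest £118.20; balance after payment £5,246.55.
Closed form: n = −ln(1 − rB₀/P)/ln(1+r) = −ln(0.0532)/ln(1.0225) ≈ 131.848, so the balance reaches zero during payment 132.

132 months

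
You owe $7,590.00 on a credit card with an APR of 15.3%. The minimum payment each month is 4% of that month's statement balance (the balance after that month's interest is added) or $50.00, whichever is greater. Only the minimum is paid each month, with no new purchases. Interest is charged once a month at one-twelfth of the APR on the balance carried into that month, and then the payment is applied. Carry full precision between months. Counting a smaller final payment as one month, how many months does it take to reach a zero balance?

95 months

Monthly rate r = 15.3%/12 = 1.275% = 0.01275.
While 4% of the post-interest balance exceeds $50.00, each month B ← (B·(1+r))·(1 − 0.04), i.e. B shrinks by the factor (1+r)·0.96 = 0.97224.
This holds for months 1–65. Entering month 66 the balance is $1,217.64; 4% of the post-interest balance is now below $50.00, so the flat $50.00 minimum applies from here.
From month 66 a fixed $50.00 at rate r clears $1,217.64 in 30 more payments. Total: 65 + 30 = 95 months.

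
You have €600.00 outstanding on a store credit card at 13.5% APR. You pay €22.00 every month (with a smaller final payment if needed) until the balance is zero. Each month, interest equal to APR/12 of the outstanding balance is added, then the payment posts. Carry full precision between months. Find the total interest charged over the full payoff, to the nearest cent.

€120.68

Monthly rate r = 13.5%/12 = 1.125% = 0.01125.
Payoff takes n = ⌈−ln(1 − rB₀/P)/ln(1+r)⌉ = ⌈32.757⌉ = 33 payments; the last is €16.68.
Total paid = 32·€22.00 + €16.68 = €720.68.
Total interest = total paid − principal = €720.68 − €600.00 = €120.68.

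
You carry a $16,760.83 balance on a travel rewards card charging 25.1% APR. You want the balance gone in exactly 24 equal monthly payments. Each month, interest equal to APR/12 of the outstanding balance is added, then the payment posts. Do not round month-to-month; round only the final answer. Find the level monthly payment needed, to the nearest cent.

Monthly rate r = 25.1%/12 = 2.09167% = 0.0209167.
Level-payment amortization: P = B₀·r / (1 − (1+r)^(−n)) = 16760.83·0.0209167 / (1 − 1.02092^(−24)).
Denominator 1 − (1+r)^(−24) = 0.391538718.
P = 350.581 / 0.391538718 ≈ 895.39.

$895.39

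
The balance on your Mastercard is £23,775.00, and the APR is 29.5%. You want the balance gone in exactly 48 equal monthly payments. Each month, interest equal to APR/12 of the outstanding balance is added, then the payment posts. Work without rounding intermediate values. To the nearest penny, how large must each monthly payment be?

£849.14

Monthly rate r = 29.5%/12 = 2.45833% = 0.0245833.
Level-payment amortization: P = B₀·r / (1 − (1+r)^(−n)) = 23775.00·0.0245833 / (1 − 1.02458^(−48)).
Denominator 1 − (1+r)^(−48) = 0.688304722.
P = 584.469 / 0.688304722 ≈ 849.14.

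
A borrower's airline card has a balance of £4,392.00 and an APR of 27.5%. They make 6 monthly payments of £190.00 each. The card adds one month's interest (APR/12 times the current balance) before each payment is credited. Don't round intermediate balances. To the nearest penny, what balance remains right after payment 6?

£3,824.23

Monthly rate r = 27.5%/12 = 2.29167% = 0.0229167.
Each month: B ← B·(1+r) − £190.00.
Month 1: interest £100.65; balance after payment £4,302.65.
Month 2: interest £98.60; balance after payment £4,211.25.
Month 3: interest £96.51; balance after payment £4,117.76.
Month 4: interest £94.37; balance after payment £4,022.13.
Month 5: interest £92.17; balance after payment £3,924.30.
Month 6: interest £89.93; balance after payment £3,824.23.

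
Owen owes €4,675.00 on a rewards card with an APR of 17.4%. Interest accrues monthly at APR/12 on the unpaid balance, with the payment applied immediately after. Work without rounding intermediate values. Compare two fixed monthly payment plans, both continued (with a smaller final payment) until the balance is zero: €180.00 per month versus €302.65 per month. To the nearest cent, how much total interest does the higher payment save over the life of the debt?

Monthly rate r = 17.4%/12 = 1.45% = 0.0145.
At €180.00/mo: n = ⌈−ln(1 − rB₀/P)/ln(1+r)⌉ = 33 payments (last €148.91); total interest = total paid − €4,675.00 = €1,233.91.
At €302.65/mo: 18 payments (last €186.51); total interest €656.56.
Interest saved = €1,233.91 − €656.56 = €577.35.

€577.35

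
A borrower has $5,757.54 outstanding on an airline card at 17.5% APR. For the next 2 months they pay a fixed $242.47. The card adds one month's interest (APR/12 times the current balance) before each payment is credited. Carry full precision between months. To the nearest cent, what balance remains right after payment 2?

Monthly rate r = 17.5%/12 = 1.45833% = 0.0145833.
Each month: B ← B·(1+r) − $242.47.
Month 1: interest $83.96; balance after payment $5,599.03.
Month 2: interest $81.65; balance after payment $5,438.22.

$5,438.22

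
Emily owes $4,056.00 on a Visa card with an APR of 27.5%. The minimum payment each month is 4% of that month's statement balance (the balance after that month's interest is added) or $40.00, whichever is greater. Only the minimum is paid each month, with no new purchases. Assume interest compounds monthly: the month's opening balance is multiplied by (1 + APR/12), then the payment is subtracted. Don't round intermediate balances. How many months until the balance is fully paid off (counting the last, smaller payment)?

Monthly rate r = 27.5%/12 = 2.29167% = 0.0229167.
While 4% of the post-interest balance exceeds $40.00, each month B ← (B·(1+r))·(1 − 0.04), i.e. B shrinks by the factor (1+r)·0.96 = 0.982.
This holds for months 1–79. Entering month 80 the balance is $965.84; 4% of the post-interest balance is now below $40.00, so the flat $40.00 minimum applies from here.
From month 80 a fixed $40.00 at rate r clears $965.84 in 36 more payments. Total: 79 + 36 = 115 months.

115 months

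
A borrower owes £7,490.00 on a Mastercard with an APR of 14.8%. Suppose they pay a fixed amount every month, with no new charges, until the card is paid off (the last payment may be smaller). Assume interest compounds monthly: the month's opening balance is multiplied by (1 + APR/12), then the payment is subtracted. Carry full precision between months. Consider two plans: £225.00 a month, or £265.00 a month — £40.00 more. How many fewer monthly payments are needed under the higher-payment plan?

9 fewer payments

Monthly rate r = 14.8%/12 = 1.23333% = 0.0123333.
At £225.00/mo: n = ⌈−ln(1 − rB₀/P)/ln(1+r)⌉ = 44 payments (last £27.64); total interest = total paid − £7,490.00 = £2,212.64.
At £265.00/mo: 35 payments (last £256.22); total interest £1,776.22.
Payments saved = 44 − 35 = 9.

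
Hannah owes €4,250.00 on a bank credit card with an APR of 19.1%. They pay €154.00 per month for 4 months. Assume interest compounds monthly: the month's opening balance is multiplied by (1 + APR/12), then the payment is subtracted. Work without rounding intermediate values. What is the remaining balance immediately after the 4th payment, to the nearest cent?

Monthly rate r = 19.1%/12 = 1.59167% = 0.0159167.
Each month: B ← B·(1+r) − €154.00.
Month 1: interest €67.65; balance after payment €4,163.65.
Month 2: interest €66.27; balance after payment €4,075.92.
Month 3: interest €64.88; balance after payment €3,986.79.
Month 4: interest €63.46; balance after payment €3,896.25.

€3,896.25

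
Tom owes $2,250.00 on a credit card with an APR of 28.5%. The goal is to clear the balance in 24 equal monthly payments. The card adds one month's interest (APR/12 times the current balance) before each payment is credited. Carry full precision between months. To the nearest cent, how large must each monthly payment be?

$124.07

Monthly rate r = 28.5%/12 = 2.375% = 0.02375.
Level-payment amortization: P = B₀·r / (1 − (1+r)^(−n)) = 2250.00·0.02375 / (1 − 1.02375^(−24)).
Denominator 1 − (1+r)^(−24) = 0.430693627.
P = 53.4375 / 0.430693627 ≈ 124.07.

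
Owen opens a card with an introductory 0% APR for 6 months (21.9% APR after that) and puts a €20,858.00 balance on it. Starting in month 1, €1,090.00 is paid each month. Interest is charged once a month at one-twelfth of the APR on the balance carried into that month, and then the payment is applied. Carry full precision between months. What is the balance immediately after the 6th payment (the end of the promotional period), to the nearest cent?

Promo months 1–6 at r₀ = 0%/12 = 0; months 7+ at r₁ = 21.9%/12 = 0.01825.
After month 6 (no interest yet): B = €20,858.00 − 6·€1,090.00 = €14,318.00.

€14,318.00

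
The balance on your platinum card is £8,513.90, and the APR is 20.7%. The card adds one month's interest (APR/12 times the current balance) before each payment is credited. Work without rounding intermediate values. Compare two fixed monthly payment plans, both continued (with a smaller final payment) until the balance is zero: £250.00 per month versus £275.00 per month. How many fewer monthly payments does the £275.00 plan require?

Monthly rate r = 20.7%/12 = 1.725% = 0.01725.
At £250.00/mo: n = ⌈−ln(1 − rB₀/P)/ln(1+r)⌉ = 52 payments (last £192.91); total interest = total paid − £8,513.90 = £4,429.01.
At £275.00/mo: 45 payments (last £179.93); total interest £3,766.03.
Payments saved = 52 − 45 = 7.

7 fewer payments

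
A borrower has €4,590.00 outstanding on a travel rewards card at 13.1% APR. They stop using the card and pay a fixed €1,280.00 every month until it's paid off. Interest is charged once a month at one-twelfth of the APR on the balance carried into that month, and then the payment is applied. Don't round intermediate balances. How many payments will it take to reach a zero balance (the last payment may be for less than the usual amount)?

4 payments

Monthly rate r = 13.1%/12 = 1.09167% = 0.0109167.
Recurrence: B ← B·(1+r) − €1,280.00.
Month 1: interest €50.11; balance after payment €3,360.11.
Month 2: interest €36.68; balance after payment €2,116.79.
Month 3: interest €23.11; balance after payment €859.90.
Month 4: interest €9.39; balance after payment €0.00.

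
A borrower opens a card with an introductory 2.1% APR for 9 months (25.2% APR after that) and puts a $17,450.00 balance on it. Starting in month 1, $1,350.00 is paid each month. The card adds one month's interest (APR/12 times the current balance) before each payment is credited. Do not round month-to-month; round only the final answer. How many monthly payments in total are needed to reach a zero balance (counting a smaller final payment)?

Promo months 1–9 at r₀ = 2.1%/12 = 0.00175; months 10+ at r₁ = 25.2%/12 = 0.021.
After month 9: iterate B ← B·(1+r₀) − $1,350.00 for 9 months → $5,491.37.
Then at r₁ with $1,350.00/mo: n₂ = −ln(1 − r₁·B/P)/ln(1+r₁) ≈ 4.30 → 5 more payments.

14 payments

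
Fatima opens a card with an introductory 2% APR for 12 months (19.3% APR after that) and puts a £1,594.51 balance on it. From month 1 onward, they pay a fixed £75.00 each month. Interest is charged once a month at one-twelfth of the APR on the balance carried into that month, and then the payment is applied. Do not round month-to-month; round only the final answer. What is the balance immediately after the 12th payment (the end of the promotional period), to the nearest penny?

£718.40

Promo months 1–12 at r₀ = 2%/12 = 0.00166667; months 13+ at r₁ = 19.3%/12 = 0.0160833.
After month 12: iterate B ← B·(1+r₀) − £75.00 for 12 months → £718.40.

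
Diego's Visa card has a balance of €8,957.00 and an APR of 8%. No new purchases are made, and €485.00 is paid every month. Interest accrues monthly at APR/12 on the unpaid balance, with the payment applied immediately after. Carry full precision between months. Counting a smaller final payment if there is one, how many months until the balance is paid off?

Monthly rate r = 8%/12 = 0.666667% = 0.00666667.
Recurrence: B ← B·(1+r) − €485.00.
Month 1: interest €59.71; balance after payment €8,531.71.
Month 2: interest €56.88; balance after payment €8,103.59.
Closed form: n = −ln(1 − rB₀/P)/ln(1+r) = −ln(0.87688)/ln(1.00667) ≈ 19.773, so the balance reaches zero during payment 20.

20 payments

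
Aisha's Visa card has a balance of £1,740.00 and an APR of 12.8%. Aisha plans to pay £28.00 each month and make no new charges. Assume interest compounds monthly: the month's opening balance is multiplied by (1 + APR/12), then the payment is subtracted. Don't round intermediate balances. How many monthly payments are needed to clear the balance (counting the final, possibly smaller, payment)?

Monthly rate r = 12.8%/12 = 1.06667% = 0.0106667.
Recurrence: B ← B·(1+r) − £28.00.
Month 1: interest £18.56; balance after payment £1,730.56.
Month 2: interest £18.46; balance after payment £1,721.02.
Closed form: n = −ln(1 − rB₀/P)/ln(1+r) = −ln(0.33714)/ln(1.01067) ≈ 102.472, so the balance reaches zero during payment 103.

103 payments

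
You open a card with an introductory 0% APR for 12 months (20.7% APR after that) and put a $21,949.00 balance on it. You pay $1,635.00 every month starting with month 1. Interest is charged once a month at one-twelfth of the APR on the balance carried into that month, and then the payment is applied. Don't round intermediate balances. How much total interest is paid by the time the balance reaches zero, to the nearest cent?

$52.84

Promo months 1–12 at r₀ = 0%/12 = 0; months 13+ at r₁ = 20.7%/12 = 0.01725.
After month 12 (no interest yet): B = $21,949.00 − 12·$1,635.00 = $2,329.00.
Then at r₁ with $1,635.00/mo: n₂ = −ln(1 − r₁·B/P)/ln(1+r₁) ≈ 1.45 → 2 more payments.
Total paid = 13·$1,635.00 + $746.84 = $22,001.84; interest = $22,001.84 − $21,949.00 = $52.84.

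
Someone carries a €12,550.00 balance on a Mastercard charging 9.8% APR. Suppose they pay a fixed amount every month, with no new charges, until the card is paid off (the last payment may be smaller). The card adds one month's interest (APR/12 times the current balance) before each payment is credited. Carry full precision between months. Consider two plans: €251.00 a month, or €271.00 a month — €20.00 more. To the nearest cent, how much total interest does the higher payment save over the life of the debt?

Monthly rate r = 9.8%/12 = 0.816667% = 0.00816667.
At €251.00/mo: n = ⌈−ln(1 − rB₀/P)/ln(1+r)⌉ = 65 payments (last €131.96); total interest = total paid − €12,550.00 = €3,645.96.
At €271.00/mo: 59 payments (last €113.24); total interest €3,281.24.
Interest saved = €3,645.96 − €3,281.24 = €364.72.

€364.72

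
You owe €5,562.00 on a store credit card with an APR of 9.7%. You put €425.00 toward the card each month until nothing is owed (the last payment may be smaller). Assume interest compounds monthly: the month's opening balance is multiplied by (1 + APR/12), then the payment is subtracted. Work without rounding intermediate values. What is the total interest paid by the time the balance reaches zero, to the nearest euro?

Monthly rate r = 9.7%/12 = 0.808333% = 0.00808333.
Payoff takes n = ⌈−ln(1 − rB₀/P)/ln(1+r)⌉ = ⌈13.888⌉ = 14 payments; the last is €377.64.
Total paid = 13·€425.00 + €377.64 = €5,902.64.
Total interest = total paid − principal = €5,902.64 − €5,562.00 = €340.64.

€341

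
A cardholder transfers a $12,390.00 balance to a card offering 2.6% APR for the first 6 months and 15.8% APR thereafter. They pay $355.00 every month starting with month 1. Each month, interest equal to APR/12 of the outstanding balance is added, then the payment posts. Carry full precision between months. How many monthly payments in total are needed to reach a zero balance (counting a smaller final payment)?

Promo months 1–6 at r₀ = 2.6%/12 = 0.00216667; months 7+ at r₁ = 15.8%/12 = 0.0131667.
After month 6: iterate B ← B·(1+r₀) − $355.00 for 6 months → $10,410.37.
Then at r₁ with $355.00/mo: n₂ = −ln(1 − r₁·B/P)/ln(1+r₁) ≈ 37.30 → 38 more payments.

44 months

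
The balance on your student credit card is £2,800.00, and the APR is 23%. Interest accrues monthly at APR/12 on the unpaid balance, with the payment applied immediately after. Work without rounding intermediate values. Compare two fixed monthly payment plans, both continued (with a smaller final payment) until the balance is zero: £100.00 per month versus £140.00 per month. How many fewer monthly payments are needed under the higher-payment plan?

15 fewer payments

Monthly rate r = 23%/12 = 1.91667% = 0.0191667.
At £100.00/mo: n = ⌈−ln(1 − rB₀/P)/ln(1+r)⌉ = 41 payments (last £52.36); total interest = total paid − £2,800.00 = £1,252.36.
At £140.00/mo: 26 payments (last £65.18); total interest £765.18.
Payments saved = 41 − 26 = 15.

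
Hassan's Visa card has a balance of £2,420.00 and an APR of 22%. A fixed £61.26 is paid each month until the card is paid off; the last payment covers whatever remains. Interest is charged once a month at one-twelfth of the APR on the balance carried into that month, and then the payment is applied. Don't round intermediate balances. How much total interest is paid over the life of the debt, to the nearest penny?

Monthly rate r = 22%/12 = 1.83333% = 0.0183333.
Payoff takes n = ⌈−ln(1 − rB₀/P)/ln(1+r)⌉ = ⌈70.908⌉ = 71 payments; the last is £55.67.
Total paid = 70·£61.26 + £55.67 = £4,343.87.
Total interest = total paid − principal = £4,343.87 − £2,420.00 = £1,923.87.

£1,923.87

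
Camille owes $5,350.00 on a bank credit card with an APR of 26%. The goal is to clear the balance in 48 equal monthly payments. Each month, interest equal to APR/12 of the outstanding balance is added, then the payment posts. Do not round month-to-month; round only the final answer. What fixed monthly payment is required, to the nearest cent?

Monthly rate r = 26%/12 = 2.16667% = 0.0216667.
Level-payment amortization: P = B₀·r / (1 − (1+r)^(−n)) = 5350.00·0.0216667 / (1 − 1.02167^(−48)).
Denominator 1 − (1+r)^(−48) = 0.642597784.
P = 115.917 / 0.642597784 ≈ 180.39.

$180.39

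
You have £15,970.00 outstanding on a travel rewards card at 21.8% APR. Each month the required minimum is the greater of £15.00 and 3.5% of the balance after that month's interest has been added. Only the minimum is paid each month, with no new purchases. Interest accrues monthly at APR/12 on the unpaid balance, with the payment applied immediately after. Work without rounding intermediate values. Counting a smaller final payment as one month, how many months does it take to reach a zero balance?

246 months

Monthly rate r = 21.8%/12 = 1.81667% = 0.0181667.
While 3.5% of the post-interest balance exceeds £15.00, each month B ← (B·(1+r))·(1 − 0.035), i.e. B shrinks by the factor (1+r)·0.965 = 0.98253.
This holds for months 1–207. Entering month 208 the balance is £415.88; 3.5% of the post-interest balance is now below £15.00, so the flat £15.00 minimum applies from here.
From month 208 a fixed £15.00 at rate r clears £415.88 in 39 more payments. Total: 207 + 39 = 246 months.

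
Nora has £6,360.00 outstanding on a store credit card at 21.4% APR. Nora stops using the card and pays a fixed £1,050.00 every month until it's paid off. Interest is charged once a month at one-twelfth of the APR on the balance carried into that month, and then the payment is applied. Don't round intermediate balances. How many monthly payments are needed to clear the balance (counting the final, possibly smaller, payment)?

7 payments

Monthly rate r = 21.4%/12 = 1.78333% = 0.0178333.
Recurrence: B ← B·(1+r) − £1,050.00.
Month 1: interest £113.42; balance after payment £5,423.42.
Month 2: interest £96.72; balance after payment £4,470.14.
Closed form: n = −ln(1 − rB₀/P)/ln(1+r) = −ln(0.89198)/ln(1.01783) ≈ 6.467, so the balance reaches zero during payment 7.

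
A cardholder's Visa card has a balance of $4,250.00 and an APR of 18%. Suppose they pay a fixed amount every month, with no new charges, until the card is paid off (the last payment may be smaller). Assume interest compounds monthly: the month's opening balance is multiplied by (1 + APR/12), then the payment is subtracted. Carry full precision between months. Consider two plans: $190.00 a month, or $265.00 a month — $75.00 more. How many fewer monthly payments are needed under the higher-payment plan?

9 fewer payments

Monthly rate r = 18%/12 = 1.5% = 0.015.
At $190.00/mo: n = ⌈−ln(1 − rB₀/P)/ln(1+r)⌉ = 28 payments (last $86.71); total interest = total paid − $4,250.00 = $966.71.
At $265.00/mo: 19 payments (last $128.41); total interest $648.41.
Payments saved = 28 − 19 = 9.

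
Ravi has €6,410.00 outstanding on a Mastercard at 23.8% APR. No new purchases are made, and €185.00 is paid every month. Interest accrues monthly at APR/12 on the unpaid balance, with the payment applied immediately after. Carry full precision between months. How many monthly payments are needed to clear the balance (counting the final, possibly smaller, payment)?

60 payments

Monthly rate r = 23.8%/12 = 1.98333% = 0.0198333.
Recurrence: B ← B·(1+r) − €185.00.
Month 1: interest €127.13; balance after payment €6,352.13.
Month 2: interest €125.98; balance after payment €6,293.12.
Closed form: n = −ln(1 − rB₀/P)/ln(1+r) = −ln(0.3128)/ln(1.01983) ≈ 59.177, so the balance reaches zero during payment 60.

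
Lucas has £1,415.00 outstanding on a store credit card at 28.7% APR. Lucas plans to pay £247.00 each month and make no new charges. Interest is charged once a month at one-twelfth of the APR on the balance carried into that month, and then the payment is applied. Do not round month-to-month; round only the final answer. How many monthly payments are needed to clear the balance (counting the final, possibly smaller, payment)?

7 months

Monthly rate r = 28.7%/12 = 2.39167% = 0.0239167.
Recurrence: B ← B·(1+r) − £247.00.
Month 1: interest £33.84; balance after payment £1,201.84.
Month 2: interest £28.74; balance after payment £983.59.
Closed form: n = −ln(1 − rB₀/P)/ln(1+r) = −ln(0.86299)/ln(1.02392) ≈ 6.235, so the balance reaches zero during payment 7.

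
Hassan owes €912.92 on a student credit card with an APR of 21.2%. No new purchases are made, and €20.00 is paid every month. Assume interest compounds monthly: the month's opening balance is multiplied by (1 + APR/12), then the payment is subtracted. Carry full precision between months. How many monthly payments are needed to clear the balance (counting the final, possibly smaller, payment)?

94 payments

Monthly rate r = 21.2%/12 = 1.76667% = 0.0176667.
Recurrence: B ← B·(1+r) − €20.00.
Month 1: interest €16.13; balance after payment €909.05.
Month 2: interest €16.06; balance after payment €905.11.
Closed form: n = −ln(1 − rB₀/P)/ln(1+r) = −ln(0.19359)/ln(1.01767) ≈ 93.764, so the balance reaches zero during payment 94.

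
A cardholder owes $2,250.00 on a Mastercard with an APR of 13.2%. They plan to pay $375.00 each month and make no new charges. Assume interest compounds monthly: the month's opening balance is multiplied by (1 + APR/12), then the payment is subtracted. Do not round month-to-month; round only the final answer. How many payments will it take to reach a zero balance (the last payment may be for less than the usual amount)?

7 payments

Monthly rate r = 13.2%/12 = 1.1% = 0.011.
Recurrence: B ← B·(1+r) − $375.00.
Month 1: interest $24.75; balance after payment $1,899.75.
Month 2: interest $20.90; balance after payment $1,545.65.
Closed form: n = −ln(1 − rB₀/P)/ln(1+r) = −ln(0.934)/ln(1.011) ≈ 6.241, so the balance reaches zero during payment 7.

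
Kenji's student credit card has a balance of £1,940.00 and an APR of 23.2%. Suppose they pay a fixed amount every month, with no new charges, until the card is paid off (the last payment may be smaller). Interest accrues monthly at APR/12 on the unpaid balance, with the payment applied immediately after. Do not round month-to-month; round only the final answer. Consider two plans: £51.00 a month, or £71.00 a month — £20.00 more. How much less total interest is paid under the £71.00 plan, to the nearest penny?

Monthly rate r = 23.2%/12 = 1.93333% = 0.0193333.
At £51.00/mo: n = ⌈−ln(1 − rB₀/P)/ln(1+r)⌉ = 70 payments (last £22.39); total interest = total paid − £1,940.00 = £1,601.39.
At £71.00/mo: 40 payments (last £16.92); total interest £845.92.
Interest saved = £1,601.39 − £845.92 = £755.47.

£755.47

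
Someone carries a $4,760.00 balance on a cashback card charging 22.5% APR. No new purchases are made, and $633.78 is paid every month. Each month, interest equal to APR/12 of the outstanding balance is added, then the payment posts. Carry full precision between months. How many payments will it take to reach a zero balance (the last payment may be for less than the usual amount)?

Monthly rate r = 22.5%/12 = 1.875% = 0.01875.
Recurrence: B ← B·(1+r) − $633.78.
Month 1: interest $89.25; balance after payment $4,215.47.
Month 2: interest $79.04; balance after payment $3,660.73.
Closed form: n = −ln(1 − rB₀/P)/ln(1+r) = −ln(0.85918)/ln(1.01875) ≈ 8.171, so the balance reaches zero during payment 9.

9 payments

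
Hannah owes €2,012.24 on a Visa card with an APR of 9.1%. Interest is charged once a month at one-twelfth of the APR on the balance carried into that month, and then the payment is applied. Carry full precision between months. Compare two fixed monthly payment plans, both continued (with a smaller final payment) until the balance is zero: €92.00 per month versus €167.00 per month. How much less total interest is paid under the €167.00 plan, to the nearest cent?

€90.24

Monthly rate r = 9.1%/12 = 0.758333% = 0.00758333.
At €92.00/mo: n = ⌈−ln(1 − rB₀/P)/ln(1+r)⌉ = 25 payments (last €0.56); total interest = total paid − €2,012.24 = €196.32.
At €167.00/mo: 13 payments (last €114.32); total interest €106.08.
Interest saved = €196.32 − €106.08 = €90.24.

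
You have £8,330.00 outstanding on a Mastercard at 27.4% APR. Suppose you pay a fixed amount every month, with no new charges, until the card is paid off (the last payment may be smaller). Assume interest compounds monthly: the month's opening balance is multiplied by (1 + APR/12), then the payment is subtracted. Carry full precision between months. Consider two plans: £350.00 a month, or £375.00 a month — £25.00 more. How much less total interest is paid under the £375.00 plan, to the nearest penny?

£399.99

Monthly rate r = 27.4%/12 = 2.28333% = 0.0228333.
At £350.00/mo: n = ⌈−ln(1 − rB₀/P)/ln(1+r)⌉ = 35 payments (last £255.30); total interest = total paid − £8,330.00 = £3,825.30.
At £375.00/mo: 32 payments (last £130.31); total interest £3,425.31.
Interest saved = £3,825.30 − £3,425.31 = £399.99.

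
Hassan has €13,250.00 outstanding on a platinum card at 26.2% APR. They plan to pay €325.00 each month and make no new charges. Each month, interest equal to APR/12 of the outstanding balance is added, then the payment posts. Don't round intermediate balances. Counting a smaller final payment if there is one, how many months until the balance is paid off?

Monthly rate r = 26.2%/12 = 2.18333% = 0.0218333.
Recurrence: B ← B·(1+r) − €325.00.
Month 1: interest €289.29; balance after payment €13,214.29.
Month 2: interest €288.51; balance after payment €13,177.80.
Closed form: n = −ln(1 − rB₀/P)/ln(1+r) = −ln(0.10987)/ln(1.02183) ≈ 102.250, so the balance reaches zero during payment 103.

103 payments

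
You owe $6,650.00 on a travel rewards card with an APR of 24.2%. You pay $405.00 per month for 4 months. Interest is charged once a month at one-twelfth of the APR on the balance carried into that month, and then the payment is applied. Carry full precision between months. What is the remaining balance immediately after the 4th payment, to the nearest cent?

Monthly rate r = 24.2%/12 = 2.01667% = 0.0201667.
Each month: B ← B·(1+r) − $405.00.
Month 1: interest $134.11; balance after payment $6,379.11.
Month 2: interest $128.65; balance after payment $6,102.75.
Month 3: interest $123.07; balance after payment $5,820.83.
Month 4: interest $117.39; balance after payment $5,533.21.

$5,533.21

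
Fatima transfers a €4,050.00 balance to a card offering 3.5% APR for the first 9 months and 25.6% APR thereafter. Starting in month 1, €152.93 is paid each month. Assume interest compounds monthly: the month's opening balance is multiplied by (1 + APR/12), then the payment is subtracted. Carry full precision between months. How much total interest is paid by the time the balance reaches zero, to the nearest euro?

Promo months 1–9 at r₀ = 3.5%/12 = 0.00291667; months 10+ at r₁ = 25.6%/12 = 0.0213333.
After month 9: iterate B ← B·(1+r₀) − €152.93 for 9 months → €2,765.02.
Then at r₁ with €152.93/mo: n₂ = −ln(1 − r₁·B/P)/ln(1+r₁) ≈ 23.08 → 24 more payments.
Total paid = 32·€152.93 + €13.08 = €4,906.84; interest = €4,906.84 − €4,050.00 = €856.84.

€857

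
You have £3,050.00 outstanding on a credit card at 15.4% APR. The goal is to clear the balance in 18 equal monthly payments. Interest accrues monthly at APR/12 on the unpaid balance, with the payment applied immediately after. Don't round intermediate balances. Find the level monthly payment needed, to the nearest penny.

Monthly rate r = 15.4%/12 = 1.28333% = 0.0128333.
Level-payment amortization: P = B₀·r / (1 − (1+r)^(−n)) = 3050.00·0.0128333 / (1 − 1.01283^(−18)).
Denominator 1 − (1+r)^(−18) = 0.205093126.
P = 39.1417 / 0.205093126 ≈ 190.85.

£190.85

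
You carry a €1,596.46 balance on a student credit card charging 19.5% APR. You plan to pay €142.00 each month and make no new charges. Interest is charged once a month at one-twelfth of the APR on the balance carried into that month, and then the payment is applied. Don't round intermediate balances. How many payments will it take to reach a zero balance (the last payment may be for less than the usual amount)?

Monthly rate r = 19.5%/12 = 1.625% = 0.01625.
Recurrence: B ← B·(1+r) − €142.00.
Month 1: interest €25.94; balance after payment €1,480.40.
Month 2: interest €24.06; balance after payment €1,362.46.
Closed form: n = −ln(1 − rB₀/P)/ln(1+r) = −ln(0.81731)/ln(1.01625) ≈ 12.515, so the balance reaches zero during payment 13.

13 months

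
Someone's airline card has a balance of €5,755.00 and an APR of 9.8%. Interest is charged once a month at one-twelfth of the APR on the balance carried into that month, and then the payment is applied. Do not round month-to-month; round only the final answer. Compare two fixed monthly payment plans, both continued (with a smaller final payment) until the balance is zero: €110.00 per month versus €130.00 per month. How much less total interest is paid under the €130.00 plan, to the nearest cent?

€366.14

Monthly rate r = 9.8%/12 = 0.816667% = 0.00816667.
At €110.00/mo: n = ⌈−ln(1 − rB₀/P)/ln(1+r)⌉ = 69 payments (last €57.65); total interest = total paid − €5,755.00 = €1,782.65.
At €130.00/mo: 56 payments (last €21.51); total interest €1,416.51.
Interest saved = €1,782.65 − €1,416.51 = €366.14.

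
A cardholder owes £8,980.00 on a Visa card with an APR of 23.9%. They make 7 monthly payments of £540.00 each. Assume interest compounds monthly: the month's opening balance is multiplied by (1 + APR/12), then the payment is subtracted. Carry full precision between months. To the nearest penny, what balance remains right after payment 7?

£6,295.80

Monthly rate r = 23.9%/12 = 1.99167% = 0.0199167.
Each month: B ← B·(1+r) − £540.00.
Month 1: interest £178.85; balance after payment £8,618.85.
Month 2: interest £171.66; balance after payment £8,250.51.
Month 3: interest £164.32; balance after payment £7,874.83.
Month 4: interest £156.84; balance after payment £7,491.67.
Month 5: interest £149.21; balance after payment £7,100.88.
Month 6: interest £141.43; balance after payment £6,702.31.
Month 7: interest £133.49; balance after payment £6,295.80.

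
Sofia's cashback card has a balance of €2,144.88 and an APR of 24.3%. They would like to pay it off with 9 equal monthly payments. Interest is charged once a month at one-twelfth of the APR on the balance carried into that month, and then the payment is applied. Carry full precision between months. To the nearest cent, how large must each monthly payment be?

€263.09

Monthly rate r = 24.3%/12 = 2.025% = 0.02025.
Level-payment amortization: P = B₀·r / (1 − (1+r)^(−n)) = 2144.88·0.02025 / (1 − 1.02025^(−9)).
Denominator 1 − (1+r)^(−9) = 0.165088258.
P = 43.4338 / 0.165088258 ≈ 263.09.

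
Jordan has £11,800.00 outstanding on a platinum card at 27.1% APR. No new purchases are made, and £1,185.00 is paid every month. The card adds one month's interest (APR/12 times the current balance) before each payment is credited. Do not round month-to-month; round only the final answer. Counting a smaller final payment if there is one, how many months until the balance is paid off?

Monthly rate r = 27.1%/12 = 2.25833% = 0.0225833.
Recurrence: B ← B·(1+r) − £1,185.00.
Month 1: interest £266.48; balance after payment £10,881.48.
Month 2: interest £245.74; balance after payment £9,942.22.
Closed form: n = −ln(1 − rB₀/P)/ln(1+r) = −ln(0.77512)/ln(1.02258) ≈ 11.407, so the balance reaches zero during payment 12.

12 payments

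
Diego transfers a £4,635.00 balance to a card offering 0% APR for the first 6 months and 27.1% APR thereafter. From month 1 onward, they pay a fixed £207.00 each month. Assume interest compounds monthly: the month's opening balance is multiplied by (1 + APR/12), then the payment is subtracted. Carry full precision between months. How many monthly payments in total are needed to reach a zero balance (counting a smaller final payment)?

27 payments

Promo months 1–6 at r₀ = 0%/12 = 0; months 7+ at r₁ = 27.1%/12 = 0.0225833.
After month 6 (no interest yet): B = £4,635.00 − 6·£207.00 = £3,393.00.
Then at r₁ with £207.00/mo: n₂ = −ln(1 − r₁·B/P)/ln(1+r₁) ≈ 20.70 → 21 more payments.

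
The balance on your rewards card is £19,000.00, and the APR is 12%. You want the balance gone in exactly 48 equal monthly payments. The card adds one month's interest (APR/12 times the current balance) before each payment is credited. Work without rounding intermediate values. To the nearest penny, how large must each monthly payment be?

£500.34

Monthly rate r = 12%/12 = 1% = 0.01.
Level-payment amortization: P = B₀·r / (1 − (1+r)^(−n)) = 19000.00·0.01 / (1 − 1.01^(−48)).
Denominator 1 − (1+r)^(−48) = 0.379739595.
P = 190 / 0.379739595 ≈ 500.34.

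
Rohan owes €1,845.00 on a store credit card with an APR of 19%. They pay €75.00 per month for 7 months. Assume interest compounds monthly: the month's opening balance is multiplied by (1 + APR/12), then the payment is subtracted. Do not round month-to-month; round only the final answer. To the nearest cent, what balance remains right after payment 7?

€1,508.85

Monthly rate r = 19%/12 = 1.58333% = 0.0158333.
Each month: B ← B·(1+r) − €75.00.
Month 1: interest €29.21; balance after payment €1,799.21.
Month 2: interest €28.49; balance after payment €1,752.70.
Month 3: interest €27.75; balance after payment €1,705.45.
Month 4: interest €27.00; balance after payment €1,657.45.
Month 5: interest €26.24; balance after payment €1,608.70.
Month 6: interest €25.47; balance after payment €1,559.17.
Month 7: interest €24.69; balance after payment €1,508.85.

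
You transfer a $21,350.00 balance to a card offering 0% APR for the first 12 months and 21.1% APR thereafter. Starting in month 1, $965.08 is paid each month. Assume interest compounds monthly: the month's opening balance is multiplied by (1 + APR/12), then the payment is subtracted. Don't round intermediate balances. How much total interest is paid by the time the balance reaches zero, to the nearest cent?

Promo months 1–12 at r₀ = 0%/12 = 0; months 13+ at r₁ = 21.1%/12 = 0.0175833.
After month 12 (no interest yet): B = $21,350.00 − 12·$965.08 = $9,769.04.
Then at r₁ with $965.08/mo: n₂ = −ln(1 − r₁·B/P)/ln(1+r₁) ≈ 11.24 → 12 more payments.
Total paid = 23·$965.08 + $237.64 = $22,434.48; interest = $22,434.48 − $21,350.00 = $1,084.48.

$1,084.48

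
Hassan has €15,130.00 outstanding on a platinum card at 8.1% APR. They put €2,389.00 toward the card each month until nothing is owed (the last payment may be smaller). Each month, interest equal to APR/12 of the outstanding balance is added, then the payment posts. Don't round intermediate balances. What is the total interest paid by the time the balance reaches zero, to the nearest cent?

Monthly rate r = 8.1%/12 = 0.675% = 0.00675.
Payoff takes n = ⌈−ln(1 − rB₀/P)/ln(1+r)⌉ = ⌈6.494⌉ = 7 payments; the last is €1,183.06.
Total paid = 6·€2,389.00 + €1,183.06 = €15,517.06.
Total interest = total paid − principal = €15,517.06 − €15,130.00 = €387.06.

€387.06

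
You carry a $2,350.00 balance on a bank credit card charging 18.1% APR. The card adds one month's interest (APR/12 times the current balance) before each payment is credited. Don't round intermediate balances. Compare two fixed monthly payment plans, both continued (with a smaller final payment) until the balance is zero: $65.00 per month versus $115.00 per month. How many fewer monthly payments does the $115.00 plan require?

28 fewer payments

Monthly rate r = 18.1%/12 = 1.50833% = 0.0150833.
At $65.00/mo: n = ⌈−ln(1 − rB₀/P)/ln(1+r)⌉ = 53 payments (last $42.16); total interest = total paid − $2,350.00 = $1,072.16.
At $115.00/mo: 25 payments (last $70.85); total interest $480.85.
Payments saved = 53 − 25 = 28.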